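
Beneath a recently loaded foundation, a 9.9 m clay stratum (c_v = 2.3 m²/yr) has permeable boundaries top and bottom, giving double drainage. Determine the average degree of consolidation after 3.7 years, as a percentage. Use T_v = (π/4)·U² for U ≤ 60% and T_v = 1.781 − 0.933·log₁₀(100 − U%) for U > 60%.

Drainage path length: H_d = H/2 = 4.95 m (double drainage).
T_v = c_v·t/H_d² = 2.3×3.7/4.95² = 0.34731.
T_v = 0.34731 corresponds to the U > 60% branch:
U = 1 − 10^((1.781 − T_v)/0.933)/100 = 0.6559

U ≈ 65.6 %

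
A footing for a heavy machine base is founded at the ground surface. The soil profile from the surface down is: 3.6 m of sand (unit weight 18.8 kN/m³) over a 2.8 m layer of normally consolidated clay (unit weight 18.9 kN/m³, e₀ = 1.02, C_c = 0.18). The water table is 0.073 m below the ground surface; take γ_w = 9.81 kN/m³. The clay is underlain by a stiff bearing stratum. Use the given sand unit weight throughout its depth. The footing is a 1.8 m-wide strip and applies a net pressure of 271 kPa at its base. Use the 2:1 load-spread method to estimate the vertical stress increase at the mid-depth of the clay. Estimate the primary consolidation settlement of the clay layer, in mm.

S_c ≈ 102 mm

Mid-depth of clay below the ground surface: z = 3.6 + 2.8/2 = 5 m.
Total vertical stress at mid-clay: σ_v = 18.8×3.6 + 18.9×1.4 = 94.14 kPa.
Pore pressure: u = 9.81×(5 − 0.073) = 48.334 kPa.
Initial effective stress: σ'_0 = σ_v − u = 94.14 − 48.334 = 45.806 kPa.
Stress increase at mid-clay by the 2:1 spreading method:
Δσ = qB/(B+z) = 271×1.8/(1.8+5) = 71.735 kPa
Final effective stress: σ'_f = σ'_0 + Δσ = 45.806 + 71.735 = 117.54 kPa.
Normally consolidated clay, so the full stress increment lies on the virgin compression line:
S_c = C_c·H/(1+e₀)·log₁₀(σ'_f/σ'_0) = 0.18×2.8/(1+1.02)×log₁₀(117.54/45.806)
    = 0.2495 × 0.40926 = 0.1021 m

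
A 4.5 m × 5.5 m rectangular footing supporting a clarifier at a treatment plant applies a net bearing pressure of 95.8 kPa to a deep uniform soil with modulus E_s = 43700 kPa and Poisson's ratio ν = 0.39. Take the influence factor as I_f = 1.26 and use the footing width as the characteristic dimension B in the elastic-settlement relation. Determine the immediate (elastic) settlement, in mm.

Immediate (elastic) settlement: S_e = q·B·(1−ν²)/E_s · I_f.
S_e = 95.8 × 4.5 × (1 − 0.39²) / 43700 × 1.26
    = 95.8 × 4.5 × 0.8479 / 43700 × 1.26
    = 0.01054 m = 10.54 mm

S_e ≈ 10.5 mm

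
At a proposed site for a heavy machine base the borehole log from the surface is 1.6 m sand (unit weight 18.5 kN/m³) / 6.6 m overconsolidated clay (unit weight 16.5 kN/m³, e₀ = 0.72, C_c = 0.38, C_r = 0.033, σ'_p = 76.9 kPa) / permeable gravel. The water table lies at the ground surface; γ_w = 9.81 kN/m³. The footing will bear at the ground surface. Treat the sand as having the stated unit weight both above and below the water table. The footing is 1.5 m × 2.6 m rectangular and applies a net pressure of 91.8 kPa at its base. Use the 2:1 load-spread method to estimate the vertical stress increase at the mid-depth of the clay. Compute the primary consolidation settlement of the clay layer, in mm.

S_c ≈ 10.4 mm

Mid-depth of clay below the ground surface: z = 1.6 + 6.6/2 = 4.9 m.
Total vertical stress at mid-clay: σ_v = 18.5×1.6 + 16.5×3.3 = 84.05 kPa.
Pore pressure: u = 9.81×(4.9 − 0) = 48.069 kPa.
Initial effective stress: σ'_0 = σ_v − u = 84.05 − 48.069 = 35.981 kPa.
Stress increase at mid-clay by the 2:1 spreading method:
Δσ = qBL/((B+z)(L+z)) = 91.8×1.5×2.6/((1.5+4.9)(2.6+4.9)) = 7.4587 kPa
Final effective stress: σ'_f = 35.981 + 7.4587 = 43.44 kPa.
σ'_f = 43.44 ≤ σ'_p = 76.9 kPa, so the clay remains overconsolidated and only the recompression index applies:
S_c = C_r·H/(1+e₀)·log₁₀(σ'_f/σ'_0) = 0.033×6.6/1.72×log₁₀(43.44/35.981)
    = 0.12663 × 0.081817 = 0.01036 m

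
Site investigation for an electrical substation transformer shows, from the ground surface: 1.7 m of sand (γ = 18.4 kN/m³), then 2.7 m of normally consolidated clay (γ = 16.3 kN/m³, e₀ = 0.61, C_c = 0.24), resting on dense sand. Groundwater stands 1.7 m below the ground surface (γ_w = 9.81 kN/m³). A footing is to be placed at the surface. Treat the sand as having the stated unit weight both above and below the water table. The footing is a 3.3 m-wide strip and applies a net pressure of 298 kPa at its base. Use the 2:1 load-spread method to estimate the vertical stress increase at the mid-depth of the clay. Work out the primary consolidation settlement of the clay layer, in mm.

Mid-depth of clay below the ground surface: z = 1.7 + 2.7/2 = 3.05 m.
Total vertical stress at mid-clay: σ_v = 18.4×1.7 + 16.3×1.35 = 53.285 kPa.
Pore pressure: u = 9.81×(3.05 − 1.7) = 13.244 kPa.
Initial effective stress: σ'_0 = σ_v − u = 53.285 − 13.244 = 40.041 kPa.
Stress increase at mid-clay by the 2:1 spreading method:
Δσ = qB/(B+z) = 298×3.3/(3.3+3.05) = 154.87 kPa
Final effective stress: σ'_f = σ'_0 + Δσ = 40.041 + 154.87 = 194.91 kPa.
Normally consolidated clay, so the full stress increment lies on the virgin compression line:
S_c = C_c·H/(1+e₀)·log₁₀(σ'_f/σ'_0) = 0.24×2.7/(1+0.61)×log₁₀(194.91/40.041)
    = 0.40248 × 0.68733 = 0.2766 m

S_c ≈ 277 mm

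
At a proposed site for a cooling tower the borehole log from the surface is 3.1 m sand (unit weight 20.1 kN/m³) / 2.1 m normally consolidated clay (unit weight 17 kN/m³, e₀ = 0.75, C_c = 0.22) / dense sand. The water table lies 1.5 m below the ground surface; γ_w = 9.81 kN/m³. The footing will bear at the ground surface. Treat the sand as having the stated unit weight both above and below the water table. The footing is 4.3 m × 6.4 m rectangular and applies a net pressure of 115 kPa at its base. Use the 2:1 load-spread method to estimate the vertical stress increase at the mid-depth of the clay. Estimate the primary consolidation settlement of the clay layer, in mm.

Mid-depth of clay below the ground surface: z = 3.1 + 2.1/2 = 4.15 m.
Total vertical stress at mid-clay: σ_v = 20.1×3.1 + 17×1.05 = 80.16 kPa.
Pore pressure: u = 9.81×(4.15 − 1.5) = 25.997 kPa.
Initial effective stress: σ'_0 = σ_v − u = 80.16 − 25.997 = 54.163 kPa.
Stress increase at mid-clay by the 2:1 spreading method:
Δσ = qBL/((B+z)(L+z)) = 115×4.3×6.4/((4.3+4.15)(6.4+4.15)) = 35.501 kPa
Final effective stress: σ'_f = σ'_0 + Δσ = 54.163 + 35.501 = 89.664 kPa.
Normally consolidated clay, so the full stress increment lies on the virgin compression line:
S_c = C_c·H/(1+e₀)·log₁₀(σ'_f/σ'_0) = 0.22×2.1/(1+0.75)×log₁₀(89.664/54.163)
    = 0.264 × 0.21892 = 0.05779 m

S_c ≈ 57.8 mm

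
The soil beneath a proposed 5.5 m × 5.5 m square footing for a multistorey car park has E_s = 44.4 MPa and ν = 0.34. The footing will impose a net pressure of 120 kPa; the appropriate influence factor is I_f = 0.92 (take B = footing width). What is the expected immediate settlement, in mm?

S_e ≈ 12.1 mm

Immediate (elastic) settlement: S_e = q·B·(1−ν²)/E_s · I_f.
E_s = 44.4 MPa = 44400 kPa.
S_e = 120 × 5.5 × (1 − 0.34²) / 44400 × 0.92
    = 120 × 5.5 × 0.8844 / 44400 × 0.92
    = 0.01209 m = 12.09 mm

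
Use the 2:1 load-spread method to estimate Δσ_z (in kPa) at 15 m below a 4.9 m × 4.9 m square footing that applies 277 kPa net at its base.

Δσ_z ≈ 16.8 kPa

By the 2:1 method the load spreads at 1 horizontal : 2 vertical, so at depth z the loaded area has grown by z in each plan dimension:
Δσ = qBL/((B+z)(L+z)) = 277×4.9×4.9/((4.9+15)(4.9+15)) = 16.794 kPa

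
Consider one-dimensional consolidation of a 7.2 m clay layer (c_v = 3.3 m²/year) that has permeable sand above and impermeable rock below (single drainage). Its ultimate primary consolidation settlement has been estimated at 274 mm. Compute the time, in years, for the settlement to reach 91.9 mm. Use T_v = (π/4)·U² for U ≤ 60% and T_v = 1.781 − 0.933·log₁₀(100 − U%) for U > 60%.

t ≈ 1.39 years

Drainage path length: H_d = H = 7.2 m (single drainage).
U = S(t)/S_ult = 91.9/274 = 0.3354.
U ≤ 60%: T_v = (π/4)·U² = (π/4)×0.3354² = 0.088353.
t = T_v·H_d²/c_v = 0.088353×7.2²/3.3 = 1.388 years.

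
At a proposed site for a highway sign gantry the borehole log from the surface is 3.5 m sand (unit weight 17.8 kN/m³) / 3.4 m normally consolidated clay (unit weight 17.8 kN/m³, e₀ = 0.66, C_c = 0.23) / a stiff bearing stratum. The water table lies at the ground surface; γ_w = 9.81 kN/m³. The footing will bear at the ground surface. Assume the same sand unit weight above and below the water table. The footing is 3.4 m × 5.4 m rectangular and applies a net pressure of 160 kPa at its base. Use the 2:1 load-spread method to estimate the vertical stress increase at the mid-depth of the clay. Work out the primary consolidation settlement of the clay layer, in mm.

Mid-depth of clay below the ground surface: z = 3.5 + 3.4/2 = 5.2 m.
Total vertical stress at mid-clay: σ_v = 17.8×3.5 + 17.8×1.7 = 92.56 kPa.
Pore pressure: u = 9.81×(5.2 − 0) = 51.012 kPa.
Initial effective stress: σ'_0 = σ_v − u = 92.56 − 51.012 = 41.548 kPa.
Stress increase at mid-clay by the 2:1 spreading method:
Δσ = qBL/((B+z)(L+z)) = 160×3.4×5.4/((3.4+5.2)(5.4+5.2)) = 32.225 kPa
Final effective stress: σ'_f = σ'_0 + Δσ = 41.548 + 32.225 = 73.773 kPa.
Normally consolidated clay, so the full stress increment lies on the virgin compression line:
S_c = C_c·H/(1+e₀)·log₁₀(σ'_f/σ'_0) = 0.23×3.4/(1+0.66)×log₁₀(73.773/41.548)
    = 0.47108 × 0.24935 = 0.1175 m

S_c ≈ 117 mm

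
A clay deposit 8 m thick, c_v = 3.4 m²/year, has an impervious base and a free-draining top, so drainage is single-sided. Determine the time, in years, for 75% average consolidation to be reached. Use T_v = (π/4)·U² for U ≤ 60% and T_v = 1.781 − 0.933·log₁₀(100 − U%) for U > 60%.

t ≈ 8.97 years

Drainage path length: H_d = H = 8 m (single drainage).
U > 60%: T_v = 1.781 − 0.933·log₁₀(100 − 75) = 0.47672.
t = T_v·H_d²/c_v = 0.47672×8²/3.4 = 8.974 years.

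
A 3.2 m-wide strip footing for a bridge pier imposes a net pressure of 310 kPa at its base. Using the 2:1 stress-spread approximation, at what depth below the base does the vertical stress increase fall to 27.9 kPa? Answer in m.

2:1 spreading — at depth z the loaded area has grown by z in each plan dimension:
qB/(B+z) = Δσ_z ⇒ z = qB/Δσ_z − B = 310×3.2/27.9 − 3.2 = 32.36 m

z ≈ 32.4 m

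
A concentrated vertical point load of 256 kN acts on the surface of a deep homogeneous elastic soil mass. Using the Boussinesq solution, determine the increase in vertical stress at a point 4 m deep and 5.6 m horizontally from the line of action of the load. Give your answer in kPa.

Boussinesq vertical stress below a point load on an elastic half-space:
Δσ_z = 3P/(2πz²) · [1 + (r/z)²]^(−5/2)
r/z = 5.6/4 = 1.4; [1+(r/z)²]^(−5/2) = 0.066339.
Δσ_z = 3×256/(2π×4²) × 0.066339 = 7.6394 × 0.066339 = 0.5068 kPa

Δσ_z ≈ 0.507 kPa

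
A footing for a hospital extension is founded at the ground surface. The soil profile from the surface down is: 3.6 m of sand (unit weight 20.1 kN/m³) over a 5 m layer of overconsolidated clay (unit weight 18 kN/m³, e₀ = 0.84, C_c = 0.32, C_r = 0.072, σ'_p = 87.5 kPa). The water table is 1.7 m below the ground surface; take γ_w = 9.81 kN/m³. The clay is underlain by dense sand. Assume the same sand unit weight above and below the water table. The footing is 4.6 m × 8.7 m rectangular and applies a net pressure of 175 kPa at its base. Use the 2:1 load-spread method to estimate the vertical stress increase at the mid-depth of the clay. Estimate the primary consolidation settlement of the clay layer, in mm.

Mid-depth of clay below the ground surface: z = 3.6 + 5/2 = 6.1 m.
Total vertical stress at mid-clay: σ_v = 20.1×3.6 + 18×2.5 = 117.36 kPa.
Pore pressure: u = 9.81×(6.1 − 1.7) = 43.164 kPa.
Initial effective stress: σ'_0 = σ_v − u = 117.36 − 43.164 = 74.196 kPa.
Stress increase at mid-clay by the 2:1 spreading method:
Δσ = qBL/((B+z)(L+z)) = 175×4.6×8.7/((4.6+6.1)(8.7+6.1)) = 44.225 kPa
Final effective stress: σ'_f = 74.196 + 44.225 = 118.42 kPa.
σ'_f = 118.42 > σ'_p = 87.5 kPa, so the stress path crosses the preconsolidation pressure — recompression up to σ'_p, then virgin compression beyond:
S_c = H/(1+e₀)·[C_r·log₁₀(σ'_p/σ'_0) + C_c·log₁₀(σ'_f/σ'_p)]
    = 5/1.84 × [0.072×log₁₀(87.5/74.196) + 0.32×log₁₀(118.42/87.5)]
    = 2.7174 × [0.0051572 + 0.042053] = 0.1283 m

S_c ≈ 128 mm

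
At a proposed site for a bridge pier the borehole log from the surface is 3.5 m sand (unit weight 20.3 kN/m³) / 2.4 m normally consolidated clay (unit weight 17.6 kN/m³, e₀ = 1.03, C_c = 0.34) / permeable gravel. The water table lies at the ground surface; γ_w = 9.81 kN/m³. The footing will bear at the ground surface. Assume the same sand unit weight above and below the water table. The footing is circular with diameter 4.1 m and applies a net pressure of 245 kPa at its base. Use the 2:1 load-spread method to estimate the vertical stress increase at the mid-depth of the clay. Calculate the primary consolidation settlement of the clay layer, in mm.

Mid-depth of clay below the ground surface: z = 3.5 + 2.4/2 = 4.7 m.
Total vertical stress at mid-clay: σ_v = 20.3×3.5 + 17.6×1.2 = 92.17 kPa.
Pore pressure: u = 9.81×(4.7 − 0) = 46.107 kPa.
Initial effective stress: σ'_0 = σ_v − u = 92.17 − 46.107 = 46.063 kPa.
Stress increase at mid-clay by the 2:1 spreading method:
Δσ ≈ qD²/(D+z)² = 245×4.1²/(4.1+4.7)² = 53.182 kPa
Final effective stress: σ'_f = σ'_0 + Δσ = 46.063 + 53.182 = 99.245 kPa.
Normally consolidated clay, so the full stress increment lies on the virgin compression line:
S_c = C_c·H/(1+e₀)·log₁₀(σ'_f/σ'_0) = 0.34×2.4/(1+1.03)×log₁₀(99.245/46.063)
    = 0.40197 × 0.33336 = 0.134 m

S_c ≈ 134 mm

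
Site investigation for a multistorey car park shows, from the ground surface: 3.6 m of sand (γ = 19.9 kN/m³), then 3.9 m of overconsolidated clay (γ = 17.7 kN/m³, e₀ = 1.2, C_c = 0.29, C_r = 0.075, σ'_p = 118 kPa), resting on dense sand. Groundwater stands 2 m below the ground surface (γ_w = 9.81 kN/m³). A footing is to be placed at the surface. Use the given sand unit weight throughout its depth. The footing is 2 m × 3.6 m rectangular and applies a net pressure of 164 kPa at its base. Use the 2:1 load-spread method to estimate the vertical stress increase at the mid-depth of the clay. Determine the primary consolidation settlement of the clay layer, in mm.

Mid-depth of clay below the ground surface: z = 3.6 + 3.9/2 = 5.55 m.
Total vertical stress at mid-clay: σ_v = 19.9×3.6 + 17.7×1.95 = 106.16 kPa.
Pore pressure: u = 9.81×(5.55 − 2) = 34.825 kPa.
Initial effective stress: σ'_0 = σ_v − u = 106.16 − 34.825 = 71.335 kPa.
Stress increase at mid-clay by the 2:1 spreading method:
Δσ = qBL/((B+z)(L+z)) = 164×2×3.6/((2+5.55)(3.6+5.55)) = 17.093 kPa
Final effective stress: σ'_f = 71.335 + 17.093 = 88.428 kPa.
σ'_f = 88.428 ≤ σ'_p = 118 kPa, so the clay remains overconsolidated and only the recompression index applies:
S_c = C_r·H/(1+e₀)·log₁₀(σ'_f/σ'_0) = 0.075×3.9/2.2×log₁₀(88.428/71.335)
    = 0.13295 × 0.093287 = 0.0124 m

S_c ≈ 12.4 mm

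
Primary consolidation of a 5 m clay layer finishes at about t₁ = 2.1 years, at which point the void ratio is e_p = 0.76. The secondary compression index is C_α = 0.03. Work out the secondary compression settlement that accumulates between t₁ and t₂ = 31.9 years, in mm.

Secondary compression: S_s = C_α·H/(1+e_p)·log₁₀(t₂/t₁)
S_s = 0.03×5/(1+0.76)×log₁₀(31.9/2.1)
    = 0.08523 × 1.182 = 0.1007 m

S_s ≈ 101 mm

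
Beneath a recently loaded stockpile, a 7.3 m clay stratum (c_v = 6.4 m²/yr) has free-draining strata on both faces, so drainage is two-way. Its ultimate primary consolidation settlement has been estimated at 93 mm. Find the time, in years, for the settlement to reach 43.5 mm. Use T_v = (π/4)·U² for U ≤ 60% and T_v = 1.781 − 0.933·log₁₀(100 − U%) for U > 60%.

t ≈ 0.358 years

Drainage path length: H_d = H/2 = 3.65 m (double drainage).
U = S(t)/S_ult = 43.5/93 = 0.4677.
U ≤ 60%: T_v = (π/4)·U² = (π/4)×0.46774² = 0.17183.
t = T_v·H_d²/c_v = 0.17183×3.65²/6.4 = 0.3577 years.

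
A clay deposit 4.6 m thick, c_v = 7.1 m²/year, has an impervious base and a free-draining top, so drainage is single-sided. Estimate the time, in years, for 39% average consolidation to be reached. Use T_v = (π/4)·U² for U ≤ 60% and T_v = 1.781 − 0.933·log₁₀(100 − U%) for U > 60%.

t ≈ 0.356 years

Drainage path length: H_d = H = 4.6 m (single drainage).
U ≤ 60%: T_v = (π/4)·U² = (π/4)×0.39² = 0.11946.
t = T_v·H_d²/c_v = 0.11946×4.6²/7.1 = 0.356 years.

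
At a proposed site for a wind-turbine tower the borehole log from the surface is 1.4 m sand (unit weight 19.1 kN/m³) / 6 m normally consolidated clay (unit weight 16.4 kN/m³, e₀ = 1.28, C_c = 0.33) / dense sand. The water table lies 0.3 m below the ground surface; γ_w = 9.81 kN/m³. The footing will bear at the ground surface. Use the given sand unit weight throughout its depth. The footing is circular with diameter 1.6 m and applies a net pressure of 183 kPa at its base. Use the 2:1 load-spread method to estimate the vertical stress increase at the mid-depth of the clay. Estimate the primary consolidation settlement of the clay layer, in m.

S_c ≈ 0.117 m

Mid-depth of clay below the ground surface: z = 1.4 + 6/2 = 4.4 m.
Total vertical stress at mid-clay: σ_v = 19.1×1.4 + 16.4×3 = 75.94 kPa.
Pore pressure: u = 9.81×(4.4 − 0.3) = 40.221 kPa.
Initial effective stress: σ'_0 = σ_v − u = 75.94 − 40.221 = 35.719 kPa.
Stress increase at mid-clay by the 2:1 spreading method:
Δσ ≈ qD²/(D+z)² = 183×1.6²/(1.6+4.4)² = 13.013 kPa
Final effective stress: σ'_f = σ'_0 + Δσ = 35.719 + 13.013 = 48.732 kPa.
Normally consolidated clay, so the full stress increment lies on the virgin compression line:
S_c = C_c·H/(1+e₀)·log₁₀(σ'_f/σ'_0) = 0.33×6/(1+1.28)×log₁₀(48.732/35.719)
    = 0.86842 × 0.13491 = 0.1172 m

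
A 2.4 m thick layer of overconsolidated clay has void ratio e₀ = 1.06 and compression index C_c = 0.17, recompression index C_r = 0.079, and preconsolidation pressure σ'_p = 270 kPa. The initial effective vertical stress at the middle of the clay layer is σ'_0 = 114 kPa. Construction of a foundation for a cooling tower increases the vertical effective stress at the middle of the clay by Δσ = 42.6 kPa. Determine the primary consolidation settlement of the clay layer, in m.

S_c ≈ 0.0127 m

Final effective stress: σ'_f = 114 + 42.6 = 156.6 kPa.
σ'_f = 156.6 ≤ σ'_p = 270 kPa, so the clay remains overconsolidated and only the recompression index applies:
S_c = C_r·H/(1+e₀)·log₁₀(σ'_f/σ'_0) = 0.079×2.4/2.06×log₁₀(156.6/114)
    = 0.092035 × 0.13789 = 0.01269 m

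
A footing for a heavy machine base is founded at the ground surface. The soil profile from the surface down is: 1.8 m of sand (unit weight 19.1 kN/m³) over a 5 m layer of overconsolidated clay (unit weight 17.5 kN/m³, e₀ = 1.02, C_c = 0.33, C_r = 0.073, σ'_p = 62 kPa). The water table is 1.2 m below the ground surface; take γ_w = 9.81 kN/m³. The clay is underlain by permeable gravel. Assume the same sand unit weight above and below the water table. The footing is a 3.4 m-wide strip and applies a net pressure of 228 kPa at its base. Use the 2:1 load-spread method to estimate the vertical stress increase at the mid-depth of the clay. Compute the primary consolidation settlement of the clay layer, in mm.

S_c ≈ 330 mm

Mid-depth of clay below the ground surface: z = 1.8 + 5/2 = 4.3 m.
Total vertical stress at mid-clay: σ_v = 19.1×1.8 + 17.5×2.5 = 78.13 kPa.
Pore pressure: u = 9.81×(4.3 − 1.2) = 30.411 kPa.
Initial effective stress: σ'_0 = σ_v − u = 78.13 − 30.411 = 47.719 kPa.
Stress increase at mid-clay by the 2:1 spreading method:
Δσ = qB/(B+z) = 228×3.4/(3.4+4.3) = 100.68 kPa
Final effective stress: σ'_f = 47.719 + 100.68 = 148.4 kPa.
σ'_f = 148.4 > σ'_p = 62 kPa, so the stress path crosses the preconsolidation pressure — recompression up to σ'_p, then virgin compression beyond:
S_c = H/(1+e₀)·[C_r·log₁₀(σ'_p/σ'_0) + C_c·log₁₀(σ'_f/σ'_p)]
    = 5/2.02 × [0.073×log₁₀(62/47.719) + 0.33×log₁₀(148.4/62)]
    = 2.4752 × [0.0083001 + 0.12508] = 0.3301 m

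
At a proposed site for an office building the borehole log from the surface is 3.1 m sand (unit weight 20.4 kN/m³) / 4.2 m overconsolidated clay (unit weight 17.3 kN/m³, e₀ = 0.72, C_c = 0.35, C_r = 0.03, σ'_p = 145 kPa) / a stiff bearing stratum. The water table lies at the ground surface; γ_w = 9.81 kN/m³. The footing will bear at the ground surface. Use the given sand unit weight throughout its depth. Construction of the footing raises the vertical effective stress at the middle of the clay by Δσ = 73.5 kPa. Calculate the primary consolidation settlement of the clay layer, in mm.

Mid-depth of clay below the ground surface: z = 3.1 + 4.2/2 = 5.2 m.
Total vertical stress at mid-clay: σ_v = 20.4×3.1 + 17.3×2.1 = 99.57 kPa.
Pore pressure: u = 9.81×(5.2 − 0) = 51.012 kPa.
Initial effective stress: σ'_0 = σ_v − u = 99.57 − 51.012 = 48.558 kPa.
Final effective stress: σ'_f = 48.558 + 73.5 = 122.06 kPa.
σ'_f = 122.06 ≤ σ'_p = 145 kPa, so the clay remains overconsolidated and only the recompression index applies:
S_c = C_r·H/(1+e₀)·log₁₀(σ'_f/σ'_0) = 0.03×4.2/1.72×log₁₀(122.06/48.558)
    = 0.073257 × 0.40031 = 0.02933 m

S_c ≈ 29.3 mm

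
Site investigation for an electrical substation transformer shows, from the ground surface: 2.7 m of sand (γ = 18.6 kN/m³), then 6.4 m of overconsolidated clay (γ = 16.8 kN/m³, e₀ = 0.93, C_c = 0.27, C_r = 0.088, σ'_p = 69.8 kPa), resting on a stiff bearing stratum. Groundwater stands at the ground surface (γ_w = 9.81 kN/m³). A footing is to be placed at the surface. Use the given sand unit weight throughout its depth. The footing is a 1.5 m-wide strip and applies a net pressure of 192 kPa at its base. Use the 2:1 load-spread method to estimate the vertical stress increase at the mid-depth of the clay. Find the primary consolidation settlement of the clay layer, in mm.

Mid-depth of clay below the ground surface: z = 2.7 + 6.4/2 = 5.9 m.
Total vertical stress at mid-clay: σ_v = 18.6×2.7 + 16.8×3.2 = 103.98 kPa.
Pore pressure: u = 9.81×(5.9 − 0) = 57.879 kPa.
Initial effective stress: σ'_0 = σ_v − u = 103.98 − 57.879 = 46.101 kPa.
Stress increase at mid-clay by the 2:1 spreading method:
Δσ = qB/(B+z) = 192×1.5/(1.5+5.9) = 38.919 kPa
Final effective stress: σ'_f = 46.101 + 38.919 = 85.02 kPa.
σ'_f = 85.02 > σ'_p = 69.8 kPa, so the stress path crosses the preconsolidation pressure — recompression up to σ'_p, then virgin compression beyond:
S_c = H/(1+e₀)·[C_r·log₁₀(σ'_p/σ'_0) + C_c·log₁₀(σ'_f/σ'_p)]
    = 6.4/1.93 × [0.088×log₁₀(69.8/46.101) + 0.27×log₁₀(85.02/69.8)]
    = 3.3161 × [0.015853 + 0.02313] = 0.1293 m

S_c ≈ 129 mm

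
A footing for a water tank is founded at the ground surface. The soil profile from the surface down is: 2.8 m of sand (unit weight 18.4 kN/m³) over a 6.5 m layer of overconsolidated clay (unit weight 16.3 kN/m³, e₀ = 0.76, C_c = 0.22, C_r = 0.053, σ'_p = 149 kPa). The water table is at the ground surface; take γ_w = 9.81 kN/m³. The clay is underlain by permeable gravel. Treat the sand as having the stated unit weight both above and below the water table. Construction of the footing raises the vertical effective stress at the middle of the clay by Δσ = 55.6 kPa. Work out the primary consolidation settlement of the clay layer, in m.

S_c ≈ 0.0682 m

Mid-depth of clay below the ground surface: z = 2.8 + 6.5/2 = 6.05 m.
Total vertical stress at mid-clay: σ_v = 18.4×2.8 + 16.3×3.25 = 104.5 kPa.
Pore pressure: u = 9.81×(6.05 − 0) = 59.351 kPa.
Initial effective stress: σ'_0 = σ_v − u = 104.5 − 59.351 = 45.149 kPa.
Final effective stress: σ'_f = 45.149 + 55.6 = 100.75 kPa.
σ'_f = 100.75 ≤ σ'_p = 149 kPa, so the clay remains overconsolidated and only the recompression index applies:
S_c = C_r·H/(1+e₀)·log₁₀(σ'_f/σ'_0) = 0.053×6.5/1.76×log₁₀(100.75/45.149)
    = 0.19574 × 0.3486 = 0.06823 m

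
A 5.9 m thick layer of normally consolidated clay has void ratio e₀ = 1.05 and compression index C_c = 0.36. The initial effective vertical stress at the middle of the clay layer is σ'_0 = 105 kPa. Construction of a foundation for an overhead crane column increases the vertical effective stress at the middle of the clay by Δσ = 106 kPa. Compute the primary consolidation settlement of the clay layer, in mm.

S_c ≈ 314 mm

Final effective stress: σ'_f = σ'_0 + Δσ = 105 + 106 = 211 kPa.
Normally consolidated clay, so the full stress increment lies on the virgin compression line:
S_c = C_c·H/(1+e₀)·log₁₀(σ'_f/σ'_0) = 0.36×5.9/(1+1.05)×log₁₀(211/105)
    = 1.0361 × 0.30309 = 0.314 m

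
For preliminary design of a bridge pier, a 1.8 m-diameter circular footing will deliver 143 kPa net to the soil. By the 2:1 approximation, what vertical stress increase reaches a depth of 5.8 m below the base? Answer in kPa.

Δσ_z ≈ 8.02 kPa

By the 2:1 method the load spreads at 1 horizontal : 2 vertical, so at depth z the loaded area has grown by z in each plan dimension:
Δσ ≈ qD²/(D+z)² = 143×1.8²/(1.8+5.8)² = 8.0215 kPa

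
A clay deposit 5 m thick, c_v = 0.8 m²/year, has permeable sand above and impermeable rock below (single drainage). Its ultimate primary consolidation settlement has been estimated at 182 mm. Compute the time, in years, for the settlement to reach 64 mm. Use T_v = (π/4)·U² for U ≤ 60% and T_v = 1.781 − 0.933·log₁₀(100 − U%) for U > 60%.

t ≈ 3.03 years

Drainage path length: H_d = H = 5 m (single drainage).
U = S(t)/S_ult = 64/182 = 0.3516.
U ≤ 60%: T_v = (π/4)·U² = (π/4)×0.35165² = 0.09712.
t = T_v·H_d²/c_v = 0.09712×5²/0.8 = 3.035 years.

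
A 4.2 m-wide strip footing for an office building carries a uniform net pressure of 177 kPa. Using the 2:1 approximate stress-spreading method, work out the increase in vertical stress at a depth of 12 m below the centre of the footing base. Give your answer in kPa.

Δσ_z ≈ 45.9 kPa

By the 2:1 method the load spreads at 1 horizontal : 2 vertical, so at depth z the loaded area has grown by z in each plan dimension:
Δσ = qB/(B+z) = 177×4.2/(4.2+12) = 45.889 kPa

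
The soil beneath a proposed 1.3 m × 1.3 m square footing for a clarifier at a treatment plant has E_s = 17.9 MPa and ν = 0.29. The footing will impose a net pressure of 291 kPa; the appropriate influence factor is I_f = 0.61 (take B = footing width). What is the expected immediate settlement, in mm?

Immediate (elastic) settlement: S_e = q·B·(1−ν²)/E_s · I_f.
E_s = 17.9 MPa = 17900 kPa.
S_e = 291 × 1.3 × (1 − 0.29²) / 17900 × 0.61
    = 291 × 1.3 × 0.9159 / 17900 × 0.61
    = 0.01181 m = 11.81 mm

S_e ≈ 11.8 mm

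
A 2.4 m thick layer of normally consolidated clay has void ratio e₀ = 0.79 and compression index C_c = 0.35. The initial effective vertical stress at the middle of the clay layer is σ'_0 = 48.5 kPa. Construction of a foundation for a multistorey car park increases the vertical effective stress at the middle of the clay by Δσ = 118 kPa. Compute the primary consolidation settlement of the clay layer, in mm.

Final effective stress: σ'_f = σ'_0 + Δσ = 48.5 + 118 = 166.5 kPa.
Normally consolidated clay, so the full stress increment lies on the virgin compression line:
S_c = C_c·H/(1+e₀)·log₁₀(σ'_f/σ'_0) = 0.35×2.4/(1+0.79)×log₁₀(166.5/48.5)
    = 0.46927 × 0.53567 = 0.2514 m

S_c ≈ 251 mm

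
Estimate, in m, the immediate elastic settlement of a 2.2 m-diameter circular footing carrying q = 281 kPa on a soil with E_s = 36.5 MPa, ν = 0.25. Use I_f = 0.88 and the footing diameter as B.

S_e ≈ 0.014 m

Immediate (elastic) settlement: S_e = q·B·(1−ν²)/E_s · I_f.
E_s = 36.5 MPa = 36500 kPa.
S_e = 281 × 2.2 × (1 − 0.25²) / 36500 × 0.88
    = 281 × 2.2 × 0.9375 / 36500 × 0.88
    = 0.01397 m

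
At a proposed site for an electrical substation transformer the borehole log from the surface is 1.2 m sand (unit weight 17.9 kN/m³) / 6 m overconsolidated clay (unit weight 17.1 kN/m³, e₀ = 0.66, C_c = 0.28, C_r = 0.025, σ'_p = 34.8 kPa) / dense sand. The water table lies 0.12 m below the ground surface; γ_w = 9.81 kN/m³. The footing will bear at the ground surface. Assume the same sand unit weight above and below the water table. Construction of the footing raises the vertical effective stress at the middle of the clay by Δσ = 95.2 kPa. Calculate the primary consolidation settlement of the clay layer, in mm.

S_c ≈ 575 mm

Mid-depth of clay below the ground surface: z = 1.2 + 6/2 = 4.2 m.
Total vertical stress at mid-clay: σ_v = 17.9×1.2 + 17.1×3 = 72.78 kPa.
Pore pressure: u = 9.81×(4.2 − 0.12) = 40.025 kPa.
Initial effective stress: σ'_0 = σ_v − u = 72.78 − 40.025 = 32.755 kPa.
Final effective stress: σ'_f = 32.755 + 95.2 = 127.96 kPa.
σ'_f = 127.96 > σ'_p = 34.8 kPa, so the stress path crosses the preconsolidation pressure — recompression up to σ'_p, then virgin compression beyond:
S_c = H/(1+e₀)·[C_r·log₁₀(σ'_p/σ'_0) + C_c·log₁₀(σ'_f/σ'_p)]
    = 6/1.66 × [0.025×log₁₀(34.8/32.755) + 0.28×log₁₀(127.96/34.8)]
    = 3.6145 × [0.00065754 + 0.15834] = 0.5747 m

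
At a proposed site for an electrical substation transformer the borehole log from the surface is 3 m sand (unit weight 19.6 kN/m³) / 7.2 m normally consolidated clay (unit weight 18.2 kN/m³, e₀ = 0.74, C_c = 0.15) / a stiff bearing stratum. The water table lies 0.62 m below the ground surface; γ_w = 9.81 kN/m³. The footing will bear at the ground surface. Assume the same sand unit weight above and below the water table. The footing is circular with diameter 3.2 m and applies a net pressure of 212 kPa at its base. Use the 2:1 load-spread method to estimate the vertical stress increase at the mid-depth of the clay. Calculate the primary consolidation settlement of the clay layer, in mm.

Mid-depth of clay below the ground surface: z = 3 + 7.2/2 = 6.6 m.
Total vertical stress at mid-clay: σ_v = 19.6×3 + 18.2×3.6 = 124.32 kPa.
Pore pressure: u = 9.81×(6.6 − 0.62) = 58.664 kPa.
Initial effective stress: σ'_0 = σ_v − u = 124.32 − 58.664 = 65.656 kPa.
Stress increase at mid-clay by the 2:1 spreading method:
Δσ ≈ qD²/(D+z)² = 212×3.2²/(3.2+6.6)² = 22.604 kPa
Final effective stress: σ'_f = σ'_0 + Δσ = 65.656 + 22.604 = 88.26 kPa.
Normally consolidated clay, so the full stress increment lies on the virgin compression line:
S_c = C_c·H/(1+e₀)·log₁₀(σ'_f/σ'_0) = 0.15×7.2/(1+0.74)×log₁₀(88.26/65.656)
    = 0.62069 × 0.12849 = 0.07975 m

S_c ≈ 79.8 mm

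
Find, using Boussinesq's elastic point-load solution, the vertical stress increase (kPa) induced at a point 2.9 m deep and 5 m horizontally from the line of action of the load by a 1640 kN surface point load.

Boussinesq vertical stress below a point load on an elastic half-space:
Δσ_z = 3P/(2πz²) · [1 + (r/z)²]^(−5/2)
r/z = 5/2.9 = 1.7241; [1+(r/z)²]^(−5/2) = 0.031791.
Δσ_z = 3×1640/(2π×2.9²) × 0.031791 = 93.108 × 0.031791 = 2.96 kPa

Δσ_z ≈ 2.96 kPa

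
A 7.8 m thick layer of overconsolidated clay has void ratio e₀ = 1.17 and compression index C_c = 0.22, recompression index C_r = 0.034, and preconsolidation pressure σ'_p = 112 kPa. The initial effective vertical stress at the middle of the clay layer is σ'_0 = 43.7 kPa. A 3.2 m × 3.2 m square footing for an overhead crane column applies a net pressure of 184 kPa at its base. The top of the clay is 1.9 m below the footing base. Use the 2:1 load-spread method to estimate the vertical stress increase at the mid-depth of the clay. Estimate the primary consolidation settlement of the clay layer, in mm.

S_c ≈ 22.7 mm

Mid-depth of clay below the footing base: z = 1.9 + 7.8/2 = 5.8 m.
Stress increase at mid-clay by the 2:1 spreading method:
Δσ = qBL/((B+z)(L+z)) = 184×3.2×3.2/((3.2+5.8)(3.2+5.8)) = 23.261 kPa
Final effective stress: σ'_f = 43.7 + 23.261 = 66.961 kPa.
σ'_f = 66.961 ≤ σ'_p = 112 kPa, so the clay remains overconsolidated and only the recompression index applies:
S_c = C_r·H/(1+e₀)·log₁₀(σ'_f/σ'_0) = 0.034×7.8/2.17×log₁₀(66.961/43.7)
    = 0.12221 × 0.18534 = 0.02265 m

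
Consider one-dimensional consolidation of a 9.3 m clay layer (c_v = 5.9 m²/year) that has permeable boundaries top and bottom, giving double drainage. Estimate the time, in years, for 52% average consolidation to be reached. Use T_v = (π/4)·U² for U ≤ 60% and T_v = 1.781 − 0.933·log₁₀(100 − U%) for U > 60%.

t ≈ 0.778 years

Drainage path length: H_d = H/2 = 4.65 m (double drainage).
U ≤ 60%: T_v = (π/4)·U² = (π/4)×0.52² = 0.21237.
t = T_v·H_d²/c_v = 0.21237×4.65²/5.9 = 0.7783 years.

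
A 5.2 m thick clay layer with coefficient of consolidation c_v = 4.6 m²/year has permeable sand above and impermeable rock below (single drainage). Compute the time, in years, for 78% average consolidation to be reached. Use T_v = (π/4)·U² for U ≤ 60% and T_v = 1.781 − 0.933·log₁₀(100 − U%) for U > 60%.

t ≈ 3.11 years

Drainage path length: H_d = H = 5.2 m (single drainage).
U > 60%: T_v = 1.781 − 0.933·log₁₀(100 − 78) = 0.52852.
t = T_v·H_d²/c_v = 0.52852×5.2²/4.6 = 3.107 years.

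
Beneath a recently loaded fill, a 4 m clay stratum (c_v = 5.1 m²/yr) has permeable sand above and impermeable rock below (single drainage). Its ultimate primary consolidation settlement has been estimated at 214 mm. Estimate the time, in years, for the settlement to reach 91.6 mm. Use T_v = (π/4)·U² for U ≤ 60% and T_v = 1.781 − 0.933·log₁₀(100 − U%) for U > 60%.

t ≈ 0.451 years

Drainage path length: H_d = H = 4 m (single drainage).
U = S(t)/S_ult = 91.6/214 = 0.428.
U ≤ 60%: T_v = (π/4)·U² = (π/4)×0.42804² = 0.1439.
t = T_v·H_d²/c_v = 0.1439×4²/5.1 = 0.4515 years.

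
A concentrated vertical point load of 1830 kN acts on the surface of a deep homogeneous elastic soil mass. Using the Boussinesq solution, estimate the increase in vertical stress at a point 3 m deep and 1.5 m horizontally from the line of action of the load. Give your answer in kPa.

Δσ_z ≈ 55.6 kPa

Boussinesq vertical stress below a point load on an elastic half-space:
Δσ_z = 3P/(2πz²) · [1 + (r/z)²]^(−5/2)
r/z = 1.5/3 = 0.5; [1+(r/z)²]^(−5/2) = 0.57243.
Δσ_z = 3×1830/(2π×3²) × 0.57243 = 97.085 × 0.57243 = 55.57 kPa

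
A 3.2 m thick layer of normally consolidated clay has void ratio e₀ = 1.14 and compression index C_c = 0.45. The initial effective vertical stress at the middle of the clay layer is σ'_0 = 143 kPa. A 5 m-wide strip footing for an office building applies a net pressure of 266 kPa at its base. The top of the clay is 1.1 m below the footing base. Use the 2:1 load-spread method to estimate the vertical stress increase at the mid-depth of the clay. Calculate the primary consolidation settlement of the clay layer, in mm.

S_c ≈ 231 mm

Mid-depth of clay below the footing base: z = 1.1 + 3.2/2 = 2.7 m.
Stress increase at mid-clay by the 2:1 spreading method:
Δσ = qB/(B+z) = 266×5/(5+2.7) = 172.73 kPa
Final effective stress: σ'_f = σ'_0 + Δσ = 143 + 172.73 = 315.73 kPa.
Normally consolidated clay, so the full stress increment lies on the virgin compression line:
S_c = C_c·H/(1+e₀)·log₁₀(σ'_f/σ'_0) = 0.45×3.2/(1+1.14)×log₁₀(315.73/143)
    = 0.6729 × 0.34398 = 0.2315 m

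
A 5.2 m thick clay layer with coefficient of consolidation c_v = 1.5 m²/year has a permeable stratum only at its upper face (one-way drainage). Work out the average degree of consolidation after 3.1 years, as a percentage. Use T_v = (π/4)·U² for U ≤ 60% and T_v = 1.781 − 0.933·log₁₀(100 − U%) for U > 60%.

Drainage path length: H_d = H = 5.2 m (single drainage).
T_v = c_v·t/H_d² = 1.5×3.1/5.2² = 0.17197.
T_v = 0.17197 corresponds to the U ≤ 60% branch:
U = √(4T_v/π) = 0.4679

U ≈ 46.8 %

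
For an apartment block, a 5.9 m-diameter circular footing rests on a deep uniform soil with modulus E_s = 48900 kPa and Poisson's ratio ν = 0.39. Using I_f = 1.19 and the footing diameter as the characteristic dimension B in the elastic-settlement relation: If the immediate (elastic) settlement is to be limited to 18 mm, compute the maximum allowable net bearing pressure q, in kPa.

S_e = q·B·(1−ν²)/E_s · I_f  ⇒  q = S_e·E_s / (B·(1−ν²)·I_f).
q = 0.018 × 48900 / (5.9 × 0.8479 × 1.19) = 147.9 kPa

q ≈ 148 kPa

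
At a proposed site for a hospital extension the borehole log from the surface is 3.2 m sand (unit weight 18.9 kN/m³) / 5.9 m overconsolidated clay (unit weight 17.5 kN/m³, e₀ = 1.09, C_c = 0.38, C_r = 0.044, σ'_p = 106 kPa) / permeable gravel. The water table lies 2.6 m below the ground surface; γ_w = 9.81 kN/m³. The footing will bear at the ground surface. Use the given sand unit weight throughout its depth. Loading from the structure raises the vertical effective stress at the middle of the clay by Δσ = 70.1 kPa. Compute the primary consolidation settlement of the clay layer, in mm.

Mid-depth of clay below the ground surface: z = 3.2 + 5.9/2 = 6.15 m.
Total vertical stress at mid-clay: σ_v = 18.9×3.2 + 17.5×2.95 = 112.1 kPa.
Pore pressure: u = 9.81×(6.15 − 2.6) = 34.825 kPa.
Initial effective stress: σ'_0 = σ_v − u = 112.1 − 34.825 = 77.275 kPa.
Final effective stress: σ'_f = 77.275 + 70.1 = 147.38 kPa.
σ'_f = 147.38 > σ'_p = 106 kPa, so the stress path crosses the preconsolidation pressure — recompression up to σ'_p, then virgin compression beyond:
S_c = H/(1+e₀)·[C_r·log₁₀(σ'_p/σ'_0) + C_c·log₁₀(σ'_f/σ'_p)]
    = 5.9/2.09 × [0.044×log₁₀(106/77.275) + 0.38×log₁₀(147.38/106)]
    = 2.823 × [0.0060397 + 0.05439] = 0.1706 m

S_c ≈ 171 mm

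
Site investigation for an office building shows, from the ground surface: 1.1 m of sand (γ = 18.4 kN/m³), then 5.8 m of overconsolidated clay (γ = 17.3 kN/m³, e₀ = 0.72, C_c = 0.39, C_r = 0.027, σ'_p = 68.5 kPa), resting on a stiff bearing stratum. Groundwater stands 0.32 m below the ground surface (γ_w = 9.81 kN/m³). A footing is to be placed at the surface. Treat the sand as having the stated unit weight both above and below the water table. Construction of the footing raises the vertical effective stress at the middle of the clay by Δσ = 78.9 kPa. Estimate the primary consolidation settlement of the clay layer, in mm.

S_c ≈ 314 mm

Mid-depth of clay below the ground surface: z = 1.1 + 5.8/2 = 4 m.
Total vertical stress at mid-clay: σ_v = 18.4×1.1 + 17.3×2.9 = 70.41 kPa.
Pore pressure: u = 9.81×(4 − 0.32) = 36.101 kPa.
Initial effective stress: σ'_0 = σ_v − u = 70.41 − 36.101 = 34.309 kPa.
Final effective stress: σ'_f = 34.309 + 78.9 = 113.21 kPa.
σ'_f = 113.21 > σ'_p = 68.5 kPa, so the stress path crosses the preconsolidation pressure — recompression up to σ'_p, then virgin compression beyond:
S_c = H/(1+e₀)·[C_r·log₁₀(σ'_p/σ'_0) + C_c·log₁₀(σ'_f/σ'_p)]
    = 5.8/1.72 × [0.027×log₁₀(68.5/34.309) + 0.39×log₁₀(113.21/68.5)]
    = 3.3721 × [0.0081076 + 0.085096] = 0.3143 m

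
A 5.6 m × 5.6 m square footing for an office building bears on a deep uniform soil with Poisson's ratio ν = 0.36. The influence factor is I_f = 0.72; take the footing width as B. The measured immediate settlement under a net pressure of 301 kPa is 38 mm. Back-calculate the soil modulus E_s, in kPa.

S_e = q·B·(1−ν²)/E_s · I_f  ⇒  E_s = q·B·(1−ν²)·I_f / S_e.
E_s = 301 × 5.6 × 0.8704 × 0.72 / 0.038 = 27800 kPa

E_s ≈ 27800 kPa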